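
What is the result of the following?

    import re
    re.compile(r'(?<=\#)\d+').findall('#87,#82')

['87', '82']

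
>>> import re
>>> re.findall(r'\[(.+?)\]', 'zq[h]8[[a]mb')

['h', '[a']

Because the quantifier is non-greedy, it stops expanding at the earliest point where the rest of the pattern can succeed.
Scanning left to right: at [2:5] match '[h]', group 1 = 'h'; at [6:10] match '[[a]', group 1 = '[a'.
Because there's exactly one group, `findall` drops the full match and keeps group 1 from each hit.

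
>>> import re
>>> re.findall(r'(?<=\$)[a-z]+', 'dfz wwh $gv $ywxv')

['gv', 'ywxv']

Lookahead/lookbehind check context without consuming it, so the matched span excludes the asserted characters.
Scanning left to right: at [9:11] → 'gv'; at [13:17] → 'ywxv'.
Since nothing is captured, `findall` lists the 2 matched substrings directly.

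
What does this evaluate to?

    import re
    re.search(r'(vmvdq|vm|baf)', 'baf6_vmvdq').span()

(0, 3)

The match spans [0:3] → 'baf'.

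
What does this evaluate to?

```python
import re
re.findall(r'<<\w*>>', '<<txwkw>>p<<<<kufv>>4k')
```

['<<txwkw>>', '<<kufv>>']

Since nothing is captured, `findall` lists the 2 matched substrings directly.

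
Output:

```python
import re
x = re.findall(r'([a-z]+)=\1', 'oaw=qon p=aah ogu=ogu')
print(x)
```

['ogu']

After group 1 captures some text, `\1` only succeeds where that same text appears again.
Matches: at [14:21] match 'ogu=ogu', group 1 = 'ogu'.
One capturing group, so `findall` returns just the captured substring from the one match — 1 in all.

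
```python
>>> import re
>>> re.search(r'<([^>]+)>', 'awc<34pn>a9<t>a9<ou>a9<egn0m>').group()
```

The match spans [3:9] → '<34pn>'.

'<34pn>'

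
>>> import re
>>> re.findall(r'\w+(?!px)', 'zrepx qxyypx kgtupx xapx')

['zrepx', 'qxyypx', 'kgtupx', 'xapx']

A negative assertion filters positions out without eating any characters.
Since nothing is captured, `findall` lists the 4 matched substrings directly.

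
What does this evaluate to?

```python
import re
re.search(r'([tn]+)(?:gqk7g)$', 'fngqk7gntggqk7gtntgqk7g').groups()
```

('tnt',)

This matches one or more of one of [tn] (captured); then the literal 'gqk', then the literal '7g' (non-capturing group); then anchored at the end.
`re.search` scans for the first position where the pattern succeeds.
The match spans [15:23] → 'tntgqk7g'.
Captured: group 1 = 'tnt'.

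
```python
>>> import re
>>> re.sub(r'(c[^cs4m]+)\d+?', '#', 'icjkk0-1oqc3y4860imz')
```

This matches the literal 'c', then one or more of any character except [cs4m] (captured); then one or more of a digit (lazy).
Matches: at [1:8] → 'cjkk0-1'; at [10:14] → 'c3y4'.
Every occurrence is swapped for '#'.

'i#oq#860imz'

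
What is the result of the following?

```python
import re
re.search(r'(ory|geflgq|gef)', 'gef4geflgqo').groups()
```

('gef',)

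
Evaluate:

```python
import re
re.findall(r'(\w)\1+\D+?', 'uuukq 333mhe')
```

`\1` is not a pattern — it's the concrete string captured by group 1, re-applied verbatim.
`findall` collects group 1 from each match (2 total).

['u', '3']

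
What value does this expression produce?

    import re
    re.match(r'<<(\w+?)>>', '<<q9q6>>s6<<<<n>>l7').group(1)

`re.match` only tries the pattern at the start of the string.
The match spans [0:8] → '<<q9q6>>'.
Captured: group 1 = 'q9q6'.

'q9q6'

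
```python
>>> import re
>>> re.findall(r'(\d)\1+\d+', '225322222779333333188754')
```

['2']

A backreference is literal: `\1` must see the identical characters the first group matched.
Matches: at [0:24] match '225322222779333333188754', group 1 = '2'.
With a single group, `findall` returns only what that group captured — 1 item.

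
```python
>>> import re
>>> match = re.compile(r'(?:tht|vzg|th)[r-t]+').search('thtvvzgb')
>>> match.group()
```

The match spans [0:3] → 'tht'.

'tht'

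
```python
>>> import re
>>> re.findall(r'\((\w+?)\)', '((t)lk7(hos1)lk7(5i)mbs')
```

Scanning left to right: at [1:4] match '(t)', group 1 = 't'; at [7:13] match '(hos1)', group 1 = 'hos1'; at [16:20] match '(5i)', group 1 = '5i'.
`findall` collects group 1 from each match (3 total).

['t', 'hos1', '5i']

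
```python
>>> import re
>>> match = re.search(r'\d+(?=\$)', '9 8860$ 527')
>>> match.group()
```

'8860'

Because the assertion is zero-width, the text it checks is not consumed and won't appear in the result.
`re.search` scans for the first position where the pattern succeeds.
The match spans [2:6] → '8860'.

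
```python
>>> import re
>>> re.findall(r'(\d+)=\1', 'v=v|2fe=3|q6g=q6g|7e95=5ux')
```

['5']

`\1` is not a pattern — it's the concrete string captured by group 1, re-applied verbatim.
Matches: at [21:24] match '5=5', group 1 = '5'.
`findall` collects group 1 from the one match (1 total).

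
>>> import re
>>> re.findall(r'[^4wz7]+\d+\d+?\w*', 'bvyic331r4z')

['bvyic331r4z']

The pattern matches one or more of any character except [4wz7]; then one or more of a digit, then one or more of a digit (lazy); then zero or more of a word character.
Scanning left to right: at [0:11] → 'bvyic331r4z'.
No capturing groups, so `findall` returns the 1 full match string.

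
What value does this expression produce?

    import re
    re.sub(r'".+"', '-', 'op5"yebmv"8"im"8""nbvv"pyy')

Matches: at [3:23] → '"yebmv"8"im"8""nbvv"'.
Every occurrence is swapped for '-'.

'op5-pyy'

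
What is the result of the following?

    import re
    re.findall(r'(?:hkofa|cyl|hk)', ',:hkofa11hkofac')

['hkofa', 'hkofa']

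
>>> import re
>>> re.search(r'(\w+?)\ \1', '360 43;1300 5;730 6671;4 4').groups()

('4',)

A backreference is literal: `\1` must see the identical characters the first group matched.
Unlike `match`, `search` isn't anchored — it looks for the pattern anywhere in the string.
The match spans [23:26] → '4 4'.
Captured: group 1 = '4'.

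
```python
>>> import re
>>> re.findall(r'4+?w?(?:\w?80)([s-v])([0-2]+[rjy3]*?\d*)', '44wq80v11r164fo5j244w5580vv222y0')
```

[('v', '11')]

Pattern: one or more of a literal '4' (lazy), then optionally a literal 'w'; then optionally a word character, then the literal '80' (non-capturing group); then a character in [s-v] (captured); then one or more of a character in [0-2], then zero or more of one of [rjy3] (lazy), then zero or more of a digit (captured).
Lazy quantifiers expand one character at a time until the remainder of the pattern can match.
Scanning left to right: at [0:9] match '44wq80v11', groups = ('v', '11').
2 groups means the one result is a tuple of 2 captured strings — 1 here.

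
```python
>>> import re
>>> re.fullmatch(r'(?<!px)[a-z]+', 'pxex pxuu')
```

None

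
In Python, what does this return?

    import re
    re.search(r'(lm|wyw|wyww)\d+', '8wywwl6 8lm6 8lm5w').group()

The match spans [9:12] → 'lm6'.

'lm6'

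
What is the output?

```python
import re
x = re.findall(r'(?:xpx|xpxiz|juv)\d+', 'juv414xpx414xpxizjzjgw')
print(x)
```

['juv414', 'xpx414']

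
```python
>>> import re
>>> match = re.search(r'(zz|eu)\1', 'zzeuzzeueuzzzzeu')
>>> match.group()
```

'eueu'

`\1` is not a pattern — it's the concrete string captured by group 1, re-applied verbatim.
The match spans [6:10] → 'eueu'.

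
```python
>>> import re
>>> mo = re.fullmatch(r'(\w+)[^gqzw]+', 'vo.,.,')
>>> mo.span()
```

This matches one or more of a word character (captured); then one or more of any character except [gqzw].
`re.fullmatch` requires the pattern to consume the entire string.
The match spans [0:6] → 'vo.,.,'.
Captured: group 1 = 'vo'.

(0, 6)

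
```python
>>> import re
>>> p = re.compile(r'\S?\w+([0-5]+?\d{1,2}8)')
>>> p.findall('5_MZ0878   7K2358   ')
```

['0878', '358']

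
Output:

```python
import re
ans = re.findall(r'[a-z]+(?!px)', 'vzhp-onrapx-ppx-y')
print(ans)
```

['vzhp', 'onrapx', 'ppx', 'y']

A negative assertion filters positions out without eating any characters.
Since nothing is captured, `findall` lists the 4 matched substrings directly.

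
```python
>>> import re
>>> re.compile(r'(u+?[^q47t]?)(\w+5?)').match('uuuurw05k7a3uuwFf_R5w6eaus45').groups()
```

The match spans [0:28] → 'uuuurw05k7a3uuwFf_R5w6eaus45'.
Captured: group 1 = 'uu', group 2 = 'uurw05k7a3uuwFf_R5w6eaus45'.

('uu', 'uurw05k7a3uuwFf_R5w6eaus45')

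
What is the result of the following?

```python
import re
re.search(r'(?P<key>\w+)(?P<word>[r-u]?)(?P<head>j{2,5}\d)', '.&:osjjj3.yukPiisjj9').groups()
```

('osj', '', 'jj3')

Pattern: one or more of a word character (captured as 'key'); then optionally a character in [r-u] (captured as 'word'); then 2 to 5 of the literal 'j', then a digit (captured as 'head').
`re.search` scans for the first position where the pattern succeeds.
The match spans [3:9] → 'osjjj3'.
Captured: group 1 = 'osj', group 2 = '', group 3 = 'jj3'.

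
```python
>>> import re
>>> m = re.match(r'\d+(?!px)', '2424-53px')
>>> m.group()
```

'2424'

The negative lookahead/lookbehind blocks any match where the forbidden context is present.
`re.match` only tries the pattern at the start of the string.
The match spans [0:4] → '2424'.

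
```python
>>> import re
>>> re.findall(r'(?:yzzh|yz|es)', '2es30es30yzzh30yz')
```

['es', 'es', 'yzzh', 'yz']

`|` is ordered: at each position the engine commits to the first alternative that works.
With no groups in the pattern, `findall` gives back each whole match — 4 here.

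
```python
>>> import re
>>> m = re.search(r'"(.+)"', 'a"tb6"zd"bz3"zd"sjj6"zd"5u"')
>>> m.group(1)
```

'tb6"zd"bz3"zd"sjj6"zd"5u'

Unlike `match`, `search` isn't anchored — it looks for the pattern anywhere in the string.
The match spans [1:27] → '"tb6"zd"bz3"zd"sjj6"zd"5u"'.
Captured: group 1 = 'tb6"zd"bz3"zd"sjj6"zd"5u'.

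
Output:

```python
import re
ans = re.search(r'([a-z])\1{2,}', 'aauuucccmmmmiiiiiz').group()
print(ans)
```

uuu

`\1` has to match the exact text group 1 already captured.
The match spans [2:5] → 'uuu'.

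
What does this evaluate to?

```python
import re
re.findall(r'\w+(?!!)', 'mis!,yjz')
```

Because the assertion is negative and zero-width, positions next to the forbidden text are skipped.
Walking the string: at [0:2] → 'mi'; at [5:8] → 'yjz'.
Since nothing is captured, `findall` lists the 2 matched substrings directly.

['mi', 'yjz']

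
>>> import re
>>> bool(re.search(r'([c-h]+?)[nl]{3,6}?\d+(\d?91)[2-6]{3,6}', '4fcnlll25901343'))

Here the pattern never matches, so the call returns None, and `bool(None)` is False.

False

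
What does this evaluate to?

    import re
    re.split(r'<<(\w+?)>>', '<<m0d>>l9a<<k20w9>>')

['', 'm0d', 'l9a', 'k20w9', '']

With a capturing group present, the delimiter's captured portion is kept in the result list.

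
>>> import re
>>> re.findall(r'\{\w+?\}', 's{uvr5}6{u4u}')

Scanning left to right: at [1:7] → '{uvr5}'; at [8:13] → '{u4u}'.
Since nothing is captured, `findall` lists the 2 matched substrings directly.

['{uvr5}', '{u4u}']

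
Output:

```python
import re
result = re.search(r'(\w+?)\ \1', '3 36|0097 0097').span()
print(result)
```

(0, 3)

The backreference `\1` re-matches whatever the first group consumed, character for character.
`re.search` tries every starting position until one works.
The match spans [0:3] → '3 3'.
Captured: group 1 = '3'.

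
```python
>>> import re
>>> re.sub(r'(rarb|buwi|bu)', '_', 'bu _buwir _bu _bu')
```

'_ __r __ __'

`|` is ordered: at each position the engine commits to the first alternative that works.
Every occurrence is swapped for '_'.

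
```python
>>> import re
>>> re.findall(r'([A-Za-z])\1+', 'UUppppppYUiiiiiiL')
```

After group 1 captures some text, `\1` only succeeds where that same text appears again.
Matches: at [0:2] match 'UU', group 1 = 'U'; at [2:8] match 'pppppp', group 1 = 'p'; at [10:16] match 'iiiiii', group 1 = 'i'.
With a single group, `findall` returns only what that group captured — 3 items.

['U', 'p', 'i']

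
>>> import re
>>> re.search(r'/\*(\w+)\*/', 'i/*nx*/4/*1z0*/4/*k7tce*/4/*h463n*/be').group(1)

`search` walks the string left to right and returns the first match it finds.
The match spans [1:7] → '/*nx*/'.
Captured: group 1 = 'nx'.

'nx'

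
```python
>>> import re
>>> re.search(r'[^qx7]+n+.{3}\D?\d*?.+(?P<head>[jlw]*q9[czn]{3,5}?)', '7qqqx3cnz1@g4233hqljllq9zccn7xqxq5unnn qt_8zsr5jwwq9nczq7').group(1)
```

Pattern: one or more of any character except [qx7], then one or more of the literal 'n', then exactly 3 of any character; then optionally a non-digit, then zero or more of a digit (lazy), then one or more of any character; then zero or more of one of [jlw], then the literal 'q9', then 3 to 5 of one of [czn] (lazy) (captured as 'head').
`re.search` tries every starting position until one works.
The match spans [5:55] → '3cnz1@g4233hqljllq9zccn7xqxq5unnn qt_8zsr5jwwq9ncz'.
Captured: group 1 = 'q9ncz'.

'q9ncz'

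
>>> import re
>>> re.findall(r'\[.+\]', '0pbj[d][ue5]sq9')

Scanning left to right: at [4:12] → '[d][ue5]'.
`findall` yields the raw match text (1 of them) because the pattern has no groups.

['[d][ue5]']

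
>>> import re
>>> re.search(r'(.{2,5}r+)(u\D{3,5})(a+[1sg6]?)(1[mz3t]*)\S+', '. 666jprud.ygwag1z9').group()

'666jprud.ygwag1z9'

The pattern matches 2 to 5 of any character, then one or more of the literal 'r' (captured); then the literal 'u', then 3 to 5 of a non-digit (captured); then one or more of the literal 'a', then optionally one of [1sg6] (captured); then the literal '1', then zero or more of one of [mz3t] (captured); then one or more of a non-whitespace character.
`search` walks the string left to right and returns the first match it finds.
The match spans [2:19] → '666jprud.ygwag1z9'.
Captured: group 1 = '666jpr', group 2 = 'ud.ygw', group 3 = 'ag', group 4 = '1z'.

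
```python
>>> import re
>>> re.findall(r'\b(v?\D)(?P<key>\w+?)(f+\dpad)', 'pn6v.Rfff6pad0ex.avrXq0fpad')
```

[('.', 'R', 'fff6pad')]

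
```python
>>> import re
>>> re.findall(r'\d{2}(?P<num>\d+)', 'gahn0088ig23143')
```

['88', '143']

Because there's exactly one group, `findall` drops the full match and keeps group 1 from each hit.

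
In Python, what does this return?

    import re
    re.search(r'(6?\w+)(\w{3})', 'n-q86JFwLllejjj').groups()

The match spans [2:15] → 'q86JFwLllejjj'.
Captured: group 1 = 'q86JFwLlle', group 2 = 'jjj'.

('q86JFwLlle', 'jjj')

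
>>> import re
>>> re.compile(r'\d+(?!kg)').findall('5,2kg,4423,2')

The negative lookahead/lookbehind blocks any match where the forbidden context is present.
Scanning left to right: at [0:1] → '5'; at [6:10] → '4423'; at [11:12] → '2'.
Since nothing is captured, `findall` lists the 3 matched substrings directly.

['5', '4423', '2']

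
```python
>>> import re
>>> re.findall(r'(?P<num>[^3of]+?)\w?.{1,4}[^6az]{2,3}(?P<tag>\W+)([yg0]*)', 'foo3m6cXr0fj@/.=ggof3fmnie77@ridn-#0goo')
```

The pattern matches one or more of any character except [3of] (lazy) (captured as 'num'); then optionally a word character, then 1 to 4 of any character, then 2 to 3 of any character except [6az]; then one or more of a non-word character (captured as 'tag'); then zero or more of one of [yg0] (captured).
Because the quantifier is non-greedy, it stops expanding at the earliest point where the rest of the pattern can succeed.
Matches: at [4:18] match 'm6cXr0fj@/.=gg', groups = ('m', '/.=', 'gg'); at [22:29] match 'mnie77@', groups = ('m', '@', ''); at [29:37] match 'ridn-#0g', groups = ('r', '#', '0g').
With 3 capturing groups, `findall` returns a 3-tuple per match.

[('m', '/.=', 'gg'), ('m', '@', ''), ('r', '#', '0g')]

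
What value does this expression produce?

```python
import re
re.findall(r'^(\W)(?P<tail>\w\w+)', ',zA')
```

[(',', 'zA')]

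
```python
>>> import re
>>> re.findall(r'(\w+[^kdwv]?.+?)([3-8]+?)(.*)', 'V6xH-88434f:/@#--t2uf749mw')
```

With the lazy modifier that quantifier settles for the fewest repetitions that let the rest of the pattern succeed (the atoms after it are unaffected and can still be greedy).
3 groups means the one result is a tuple of 3 captured strings — 1 here.

[('V6xH-8', '8', '434f:/@#--t2uf749mw')]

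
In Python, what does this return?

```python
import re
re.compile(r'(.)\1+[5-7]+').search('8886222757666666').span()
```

(0, 4)

`\1` has to match the exact text group 1 already captured.
Unlike `match`, `search` isn't anchored — it looks for the pattern anywhere in the string.
The match spans [0:4] → '8886'.
Captured: group 1 = '8'.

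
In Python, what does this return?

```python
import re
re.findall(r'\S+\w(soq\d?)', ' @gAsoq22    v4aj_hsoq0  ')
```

This matches one or more of a non-whitespace character; then a word character; then the literal 'soq', then optionally a digit (captured).
With a single group, `findall` returns only what that group captured — 2 items.

['soq2', 'soq0']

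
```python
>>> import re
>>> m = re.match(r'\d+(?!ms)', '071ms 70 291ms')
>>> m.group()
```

'07'

`re.match` only tries the pattern at the start of the string.
The match spans [0:2] → '07'.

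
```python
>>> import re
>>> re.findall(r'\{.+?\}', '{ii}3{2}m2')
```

A non-greedy quantifier consumes as few characters as it can — just enough that the remainder of the pattern still matches from where it stops; whatever follows it matches normally.
Matches: at [0:4] → '{ii}'; at [5:8] → '{2}'.
`findall` yields the raw match text (2 of them) because the pattern has no groups.

['{ii}', '{2}']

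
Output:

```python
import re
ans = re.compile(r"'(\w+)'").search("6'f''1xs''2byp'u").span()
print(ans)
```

The match spans [1:4] → "'f'".

(1, 4)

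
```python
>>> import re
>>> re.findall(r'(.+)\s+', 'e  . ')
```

['e  .']

`findall` collects group 1 from the one match (1 total).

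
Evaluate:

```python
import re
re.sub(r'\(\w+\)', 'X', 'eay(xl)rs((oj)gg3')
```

'eayXrs(Xgg3'

Matches: at [3:7] → '(xl)'; at [10:14] → '(oj)'.
`sub` substitutes 'X' at each match site.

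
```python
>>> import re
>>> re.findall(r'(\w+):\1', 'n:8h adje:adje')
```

['adje']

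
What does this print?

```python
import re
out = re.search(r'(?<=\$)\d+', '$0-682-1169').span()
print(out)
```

The `(?=…)`/`(?<=…)` assertion just peeks at neighbouring text; it doesn't advance the match position.
Unlike `match`, `search` isn't anchored — it looks for the pattern anywhere in the string.
The match spans [1:2] → '0'.

(1, 2)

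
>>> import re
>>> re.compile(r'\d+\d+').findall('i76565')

['76565']

Pattern: one or more of a digit; then one or more of a digit.
Walking the string: at [1:6] → '76565'.
`findall` yields the raw match text (1 of them) because the pattern has no groups.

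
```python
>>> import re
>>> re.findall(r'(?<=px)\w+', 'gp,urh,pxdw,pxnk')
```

['dw', 'nk']

The `(?=…)`/`(?<=…)` assertion just peeks at neighbouring text; it doesn't advance the match position.
Walking the string: at [9:11] → 'dw'; at [14:16] → 'nk'.
`findall` yields the raw match text (2 of them) because the pattern has no groups.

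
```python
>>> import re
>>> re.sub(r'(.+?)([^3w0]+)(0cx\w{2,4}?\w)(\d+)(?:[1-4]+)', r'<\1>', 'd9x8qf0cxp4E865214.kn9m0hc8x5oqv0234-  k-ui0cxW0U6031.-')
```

'<d><.kn9m0hc8x5oqv023>.-'

With the lazy modifier that quantifier settles for the fewest repetitions that let the rest of the pattern succeed (the atoms after it are unaffected and can still be greedy).
The replacement refers to a captured group, so each match is rewritten using its own captured text.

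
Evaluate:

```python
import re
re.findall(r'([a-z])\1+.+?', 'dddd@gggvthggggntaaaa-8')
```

['d', 'g', 'g', 'a']

`\1` is not a pattern — it's the concrete string captured by group 1, re-applied verbatim.
Scanning left to right: at [0:5] match 'dddd@', group 1 = 'd'; at [5:9] match 'gggv', group 1 = 'g'; at [11:16] match 'ggggn', group 1 = 'g'; at [17:22] match 'aaaa-', group 1 = 'a'.
With a single group, `findall` returns only what that group captured — 4 items.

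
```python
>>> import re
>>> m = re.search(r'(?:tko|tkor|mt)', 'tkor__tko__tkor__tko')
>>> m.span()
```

Alternation isn't longest-match — the leftmost alternative that fits at this position is chosen.
`search` walks the string left to right and returns the first match it finds.
The match spans [0:3] → 'tko'.

(0, 3)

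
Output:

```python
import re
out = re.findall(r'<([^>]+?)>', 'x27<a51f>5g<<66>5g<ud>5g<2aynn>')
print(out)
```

['a51f', '<66', 'ud', '2aynn']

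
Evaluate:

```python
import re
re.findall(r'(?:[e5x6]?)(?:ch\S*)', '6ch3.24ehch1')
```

['6ch3.24ehch1']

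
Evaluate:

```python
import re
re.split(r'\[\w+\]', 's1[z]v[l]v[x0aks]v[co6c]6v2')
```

['s1', 'v', 'v', 'v', '6v2']

Matches to split on: at [2:5] → '[z]'; at [6:9] → '[l]'; at [10:17] → '[x0aks]'; at [18:24] → '[co6c]'.
Each match becomes a cut point; 5 segments remain.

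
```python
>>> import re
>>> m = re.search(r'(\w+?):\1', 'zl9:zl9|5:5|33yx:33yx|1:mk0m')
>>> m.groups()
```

('zl9',)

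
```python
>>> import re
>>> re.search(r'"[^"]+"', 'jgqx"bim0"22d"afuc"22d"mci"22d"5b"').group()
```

`re.search` scans for the first position where the pattern succeeds.
The match spans [4:10] → '"bim0"'.

'"bim0"'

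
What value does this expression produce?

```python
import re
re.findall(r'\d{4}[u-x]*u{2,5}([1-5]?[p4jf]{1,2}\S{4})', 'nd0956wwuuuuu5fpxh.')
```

['5fpxh.']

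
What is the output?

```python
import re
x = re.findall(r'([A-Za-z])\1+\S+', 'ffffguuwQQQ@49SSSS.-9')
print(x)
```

['f']

`\1` is not a pattern — it's the concrete string captured by group 1, re-applied verbatim.
Walking the string: at [0:21] match 'ffffguuwQQQ@49SSSS.-9', group 1 = 'f'.
`findall` collects group 1 from the one match (1 total).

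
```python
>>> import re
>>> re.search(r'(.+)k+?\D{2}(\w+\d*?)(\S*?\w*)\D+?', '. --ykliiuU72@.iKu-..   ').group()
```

This matches one or more of any character (captured); then one or more of a literal 'k' (lazy), then exactly 2 of a non-digit; then one or more of a word character, then zero or more of a digit (lazy) (captured); then zero or more of a non-whitespace character (lazy), then zero or more of a word character (captured); then one or more of a non-digit (lazy).
A non-greedy quantifier consumes as few characters as it can — just enough that the remainder of the pattern still matches from where it stops; whatever follows it matches normally.
`re.search` scans for the first position where the pattern succeeds.
The match spans [0:14] → '. --ykliiuU72@'.
Captured: group 1 = '. --y', group 2 = 'iuU72', group 3 = ''.

'. --ykliiuU72@'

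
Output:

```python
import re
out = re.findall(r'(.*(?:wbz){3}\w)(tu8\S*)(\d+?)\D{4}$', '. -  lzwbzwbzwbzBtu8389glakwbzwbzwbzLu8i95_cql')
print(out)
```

The pattern matches zero or more of any character, then the literal 'wbz' repeated 3 times, then a word character (captured); then the literal 'tu8', then zero or more of a non-whitespace character (captured); then one or more of a digit (lazy) (captured); then exactly 4 of a non-digit; then anchored at the end.
Matches: at [0:46] match '. -  lzwbzwbzwbzBtu8389glakwbzwbzwbzLu8i95_cql', groups = ('. -  lzwbzwbzwbzB', 'tu8389glakwbzwbzwbzLu8i9', '5').
With 3 capturing groups, `findall` returns a 3-tuple per match.

[('. -  lzwbzwbzwbzB', 'tu8389glakwbzwbzwbzLu8i9', '5')]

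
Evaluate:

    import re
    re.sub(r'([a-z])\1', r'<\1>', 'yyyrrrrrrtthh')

After group 1 captures some text, `\1` only succeeds where that same text appears again.
Matches: at [0:2] → 'yy'; at [3:5] → 'rr'; at [5:7] → 'rr'; at [7:9] → 'rr'; at [9:11] → 'tt'; ….
Each match is replaced using the text its own group 1 captured.

'<y>y<r><r><r><t><h>'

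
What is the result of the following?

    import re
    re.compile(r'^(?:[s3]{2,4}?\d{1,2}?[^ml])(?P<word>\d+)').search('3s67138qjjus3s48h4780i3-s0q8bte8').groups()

('138',)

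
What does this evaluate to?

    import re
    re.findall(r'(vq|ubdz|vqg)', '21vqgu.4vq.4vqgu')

The regex engine tests alternatives in the order written; an earlier branch that matches wins even if a later one would match more.
Walking the string: at [2:4] match 'vq', group 1 = 'vq'; at [8:10] match 'vq', group 1 = 'vq'; at [12:14] match 'vq', group 1 = 'vq'.
With a single group, `findall` returns only what that group captured — 3 items.

['vq', 'vq', 'vq']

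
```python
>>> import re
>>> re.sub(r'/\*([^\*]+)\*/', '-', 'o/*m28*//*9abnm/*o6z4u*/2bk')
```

'o-/*9abnm-2bk'

Every occurrence is swapped for '-'.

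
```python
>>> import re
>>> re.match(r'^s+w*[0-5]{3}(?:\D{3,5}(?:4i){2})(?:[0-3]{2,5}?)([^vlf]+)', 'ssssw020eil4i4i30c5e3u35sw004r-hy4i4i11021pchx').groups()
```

The match spans [0:46] → 'ssssw020eil4i4i30c5e3u35sw004r-hy4i4i11021pchx'.
Captured: group 1 = 'c5e3u35sw004r-hy4i4i11021pchx'.

('c5e3u35sw004r-hy4i4i11021pchx',)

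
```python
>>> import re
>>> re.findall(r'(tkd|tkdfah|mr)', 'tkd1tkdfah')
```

['tkd', 'tkd']

Alternation isn't longest-match — the leftmost alternative that fits at this position is chosen.
Scanning left to right: at [0:3] match 'tkd', group 1 = 'tkd'; at [4:7] match 'tkd', group 1 = 'tkd'.
With a single group, `findall` returns only what that group captured — 2 items.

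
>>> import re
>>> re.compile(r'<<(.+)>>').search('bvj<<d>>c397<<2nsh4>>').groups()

('d>>c397<<2nsh4',)

The match spans [3:21] → '<<d>>c397<<2nsh4>>'.
Captured: group 1 = 'd>>c397<<2nsh4'.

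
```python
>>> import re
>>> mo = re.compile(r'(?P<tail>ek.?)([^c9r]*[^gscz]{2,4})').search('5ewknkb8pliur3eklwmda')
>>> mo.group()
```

'eklwmda'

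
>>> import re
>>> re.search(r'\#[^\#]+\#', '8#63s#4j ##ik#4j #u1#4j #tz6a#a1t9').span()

(1, 6)

`re.search` tries every starting position until one works.
The match spans [1:6] → '#63s#'.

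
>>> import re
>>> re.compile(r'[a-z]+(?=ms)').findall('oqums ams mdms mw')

['oqu', 'a', 'md']

The positive lookaround only admits positions where the adjacent text matches; those characters stay outside the span.
`findall` yields the raw match text (3 of them) because the pattern has no groups.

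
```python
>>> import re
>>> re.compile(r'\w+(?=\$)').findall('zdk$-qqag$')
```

Lookahead/lookbehind check context without consuming it, so the matched span excludes the asserted characters.
Since nothing is captured, `findall` lists the 2 matched substrings directly.

['zdk', 'qqag']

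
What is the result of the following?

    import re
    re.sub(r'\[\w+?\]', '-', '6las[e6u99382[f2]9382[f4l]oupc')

Each match is replaced by '-'.

'6las[e6u99382-9382-oupc'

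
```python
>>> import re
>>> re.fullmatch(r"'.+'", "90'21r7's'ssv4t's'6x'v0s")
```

None

For `fullmatch`, every character of the input must be accounted for by the pattern.
Here the string isn't matched end-to-end, so the call returns None.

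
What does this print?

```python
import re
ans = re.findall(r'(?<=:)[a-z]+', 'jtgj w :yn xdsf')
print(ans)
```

Lookahead/lookbehind check context without consuming it, so the matched span excludes the asserted characters.
Matches: at [8:10] → 'yn'.
`findall` yields the raw match text (1 of them) because the pattern has no groups.

['yn']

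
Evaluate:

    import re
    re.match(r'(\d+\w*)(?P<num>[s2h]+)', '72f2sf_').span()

`match` is anchored at position 0; if the pattern doesn't fit there, it returns None.
The match spans [0:5] → '72f2s'.

(0, 5)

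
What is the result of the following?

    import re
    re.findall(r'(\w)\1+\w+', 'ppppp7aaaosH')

['p']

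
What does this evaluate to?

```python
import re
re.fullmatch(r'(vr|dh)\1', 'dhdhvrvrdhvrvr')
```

None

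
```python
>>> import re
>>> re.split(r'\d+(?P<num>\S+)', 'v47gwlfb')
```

['v', 'gwlfb', '']

The group in the pattern means `split` returns the separators' captures alongside the pieces.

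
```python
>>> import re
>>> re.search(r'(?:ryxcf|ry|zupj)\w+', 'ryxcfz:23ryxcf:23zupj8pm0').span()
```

(0, 6)

`search` walks the string left to right and returns the first match it finds.
The match spans [0:6] → 'ryxcfz'.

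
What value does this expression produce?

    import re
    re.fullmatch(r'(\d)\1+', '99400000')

None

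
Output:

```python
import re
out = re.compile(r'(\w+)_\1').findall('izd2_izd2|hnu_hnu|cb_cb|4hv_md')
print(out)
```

['izd2', 'hnu', 'cb']

The backreference `\1` re-matches whatever the first group consumed, character for character.
Matches: at [0:9] match 'izd2_izd2', group 1 = 'izd2'; at [10:17] match 'hnu_hnu', group 1 = 'hnu'; at [18:23] match 'cb_cb', group 1 = 'cb'.
One capturing group, so `findall` returns just the captured substring from each match — 3 in all.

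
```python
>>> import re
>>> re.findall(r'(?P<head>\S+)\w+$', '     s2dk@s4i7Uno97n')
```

['s2dk@s4i7Uno97']

This matches one or more of a non-whitespace character (captured as 'head'); then one or more of a word character; then anchored at the end.
Walking the string: at [5:20] match 's2dk@s4i7Uno97n', group 1 = 's2dk@s4i7Uno97'.
`findall` collects group 1 from the one match (1 total).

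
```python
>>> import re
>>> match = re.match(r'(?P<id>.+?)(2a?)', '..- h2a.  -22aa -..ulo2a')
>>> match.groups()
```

('..- h', '2a')

The match spans [0:7] → '..- h2a'.
Captured: group 1 = '..- h', group 2 = '2a'.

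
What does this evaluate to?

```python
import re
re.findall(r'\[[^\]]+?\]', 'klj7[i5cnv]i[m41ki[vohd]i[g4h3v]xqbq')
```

Scanning left to right: at [4:11] → '[i5cnv]'; at [12:24] → '[m41ki[vohd]'; at [25:32] → '[g4h3v]'.
No capturing groups, so `findall` returns the 3 full match strings.

['[i5cnv]', '[m41ki[vohd]', '[g4h3v]']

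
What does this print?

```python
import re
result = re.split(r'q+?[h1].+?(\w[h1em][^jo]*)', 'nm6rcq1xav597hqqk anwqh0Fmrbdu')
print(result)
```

['nm6rc', '7hqqk anwqh0Fmrbdu', '']

The `?` after the quantifier makes it lazy — it takes as little as possible before letting the rest of the pattern try.
The group in the pattern means `split` returns the separators' captures alongside the pieces.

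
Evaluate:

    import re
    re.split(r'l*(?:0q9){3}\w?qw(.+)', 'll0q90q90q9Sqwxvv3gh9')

['', 'xvv3gh9', '']

The pattern matches zero or more of a literal 'l', then the literal '0q9' repeated 3 times; then optionally a word character, then the literal 'qw'; then one or more of any character (captured).
Matches to split on: at [0:21] → 'll0q90q90q9Sqwxvv3gh9'.
With a capturing group present, the delimiter's captured portion is kept in the result list.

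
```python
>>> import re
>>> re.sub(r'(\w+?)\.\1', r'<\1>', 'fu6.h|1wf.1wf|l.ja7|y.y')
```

After group 1 captures some text, `\1` only succeeds where that same text appears again.
Matches: at [6:13] → '1wf.1wf'; at [20:23] → 'y.y'.
The replacement refers to a captured group, so each match is rewritten using its own captured text.

'fu6.h|<1wf>|l.ja7|<y>'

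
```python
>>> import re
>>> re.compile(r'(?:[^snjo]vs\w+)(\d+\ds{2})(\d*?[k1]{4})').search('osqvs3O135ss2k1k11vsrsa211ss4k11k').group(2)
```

Pattern: any character except [snjo], then the literal 'vs', then one or more of a word character (non-capturing group); then one or more of a digit, then a digit, then exactly 2 of a literal 's' (captured); then zero or more of a digit (lazy), then exactly 4 of one of [k1] (captured).
`search` walks the string left to right and returns the first match it finds.
The match spans [2:33] → 'qvs3O135ss2k1k11vsrsa211ss4k11k'.
Captured: group 1 = '11ss', group 2 = '4k11k'.

'4k11k'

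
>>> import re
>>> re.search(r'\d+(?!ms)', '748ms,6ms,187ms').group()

Because the assertion is negative and zero-width, positions next to the forbidden text are skipped.
`search` walks the string left to right and returns the first match it finds.
The match spans [0:2] → '74'.

'74'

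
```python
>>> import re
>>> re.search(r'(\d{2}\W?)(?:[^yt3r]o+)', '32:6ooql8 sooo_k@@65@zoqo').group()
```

'32:6oo'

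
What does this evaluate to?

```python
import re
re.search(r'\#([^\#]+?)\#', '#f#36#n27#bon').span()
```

`search` walks the string left to right and returns the first match it finds.
The match spans [0:3] → '#f#'.
Captured: group 1 = 'f'.

(0, 3)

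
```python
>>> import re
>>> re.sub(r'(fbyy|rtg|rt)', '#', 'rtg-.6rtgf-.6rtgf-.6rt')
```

Branches in `(...|...)` are attempted left-to-right; the first branch that allows the whole pattern to succeed is taken.
Matches: at [0:3] → 'rtg'; at [6:9] → 'rtg'; at [13:16] → 'rtg'; at [20:22] → 'rt'.
`sub` substitutes '#' at each match site.

'#-.6#f-.6#f-.6#'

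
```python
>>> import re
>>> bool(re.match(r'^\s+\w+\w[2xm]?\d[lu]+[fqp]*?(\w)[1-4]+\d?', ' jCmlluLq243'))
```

False

The pattern matches anchored at the start of the string; then one or more of whitespace; then one or more of a word character, then a word character, then optionally one of [2xm]; then a digit, then one or more of one of [lu], then zero or more of one of [fqp] (lazy); then a word character (captured); then one or more of a character in [1-4], then optionally a digit.
`match` is anchored at position 0; if the pattern doesn't fit there, it returns None.
Here the string doesn't start with a match, so the call returns None, and `bool(None)` is False.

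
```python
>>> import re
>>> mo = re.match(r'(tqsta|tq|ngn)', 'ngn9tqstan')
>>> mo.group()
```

'ngn'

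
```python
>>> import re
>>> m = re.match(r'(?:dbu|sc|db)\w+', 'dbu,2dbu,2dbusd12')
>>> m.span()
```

With `match`, the pattern is implicitly anchored at the beginning.
The match spans [0:3] → 'dbu'.

(0, 3)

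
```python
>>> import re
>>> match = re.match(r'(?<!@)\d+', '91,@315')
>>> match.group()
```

'91'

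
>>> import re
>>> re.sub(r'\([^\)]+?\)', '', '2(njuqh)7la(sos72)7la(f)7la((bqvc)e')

'27la7la7lae'

Matches: at [1:8] → '(njuqh)'; at [11:18] → '(sos72)'; at [21:24] → '(f)'; at [27:34] → '((bqvc)'.
Every occurrence is swapped for ''.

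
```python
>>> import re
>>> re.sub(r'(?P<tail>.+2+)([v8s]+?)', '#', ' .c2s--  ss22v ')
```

Each match is replaced by '#'.

'# '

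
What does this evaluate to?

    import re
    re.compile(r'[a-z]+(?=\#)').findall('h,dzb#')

Lookahead/lookbehind check context without consuming it, so the matched span excludes the asserted characters.
`findall` yields the raw match text (1 of them) because the pattern has no groups.

['dzb']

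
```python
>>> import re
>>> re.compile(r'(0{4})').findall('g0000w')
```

['0000']

This matches exactly 4 of a literal '0' (captured).
Matches: at [1:5] match '0000', group 1 = '0000'.
With a single group, `findall` returns only what that group captured — 1 item.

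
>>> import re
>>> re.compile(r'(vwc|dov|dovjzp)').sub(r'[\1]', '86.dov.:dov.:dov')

'86.[dov].:[dov].:[dov]'

Matches: at [3:6] → 'dov'; at [8:11] → 'dov'; at [13:16] → 'dov'.
The replacement refers to a captured group, so each match is rewritten using its own captured text.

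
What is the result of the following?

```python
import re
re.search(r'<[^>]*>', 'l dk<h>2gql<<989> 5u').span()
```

(4, 7)

Unlike `match`, `search` isn't anchored — it looks for the pattern anywhere in the string.
The match spans [4:7] → '<h>'.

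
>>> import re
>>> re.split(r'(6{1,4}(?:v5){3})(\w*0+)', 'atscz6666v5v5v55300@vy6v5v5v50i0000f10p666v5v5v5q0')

Pattern: 1 to 4 of a literal '6', then the literal 'v5' repeated 3 times (captured); then zero or more of a word character, then one or more of the literal '0' (captured).
Matches to split on: at [5:19] → '6666v5v5v55300'; at [22:50] → '6v5v5v50i0000f10p666v5v5v5q0'.
With a capturing group present, the delimiter's captured portion is kept in the result list.

['atscz', '6666v5v5v5', '5300', '@vy', '6v5v5v5', '0i0000f10p666v5v5v5q0', '']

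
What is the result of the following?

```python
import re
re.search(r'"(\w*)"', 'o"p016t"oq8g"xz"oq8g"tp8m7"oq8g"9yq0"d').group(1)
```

The match spans [1:8] → '"p016t"'.
Captured: group 1 = 'p016t'.

'p016t'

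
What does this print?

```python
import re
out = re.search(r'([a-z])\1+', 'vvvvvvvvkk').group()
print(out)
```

vvvvvvvv

`\1` has to match the exact text group 1 already captured.
Unlike `match`, `search` isn't anchored — it looks for the pattern anywhere in the string.
The match spans [0:8] → 'vvvvvvvv'.
Captured: group 1 = 'v'.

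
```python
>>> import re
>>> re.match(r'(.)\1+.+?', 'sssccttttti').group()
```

`re.match` won't scan ahead — the pattern has to work from the very first character.
The match spans [0:4] → 'sssc'.

'sssc'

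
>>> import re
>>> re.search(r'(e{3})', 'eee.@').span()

(0, 3)

Pattern: exactly 3 of a literal 'e' (captured).
The match spans [0:3] → 'eee'.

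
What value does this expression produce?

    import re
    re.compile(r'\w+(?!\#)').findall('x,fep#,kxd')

The negative lookahead/lookbehind blocks any match where the forbidden context is present.
Scanning left to right: at [0:1] → 'x'; at [2:4] → 'fe'; at [7:10] → 'kxd'.
Since nothing is captured, `findall` lists the 3 matched substrings directly.

['x', 'fe', 'kxd']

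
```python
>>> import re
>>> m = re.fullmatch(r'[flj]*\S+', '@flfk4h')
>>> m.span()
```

Pattern: zero or more of one of [flj]; then one or more of a non-whitespace character.
`fullmatch` succeeds only if the pattern covers the string from start to end.
The match spans [0:7] → '@flfk4h'.

(0, 7)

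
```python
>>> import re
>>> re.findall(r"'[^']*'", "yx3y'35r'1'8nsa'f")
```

Matches: at [4:9] → "'35r'"; at [10:16] → "'8nsa'".
With no groups in the pattern, `findall` gives back each whole match — 2 here.

["'35r'", "'8nsa'"]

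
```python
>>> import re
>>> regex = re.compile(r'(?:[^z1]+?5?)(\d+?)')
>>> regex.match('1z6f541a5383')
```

None

Pattern: one or more of any character except [z1] (lazy), then optionally a literal '5' (non-capturing group); then one or more of a digit (lazy) (captured).
`match` is anchored at position 0; if the pattern doesn't fit there, it returns None.
Here the pattern fails at index 0, so the call returns None.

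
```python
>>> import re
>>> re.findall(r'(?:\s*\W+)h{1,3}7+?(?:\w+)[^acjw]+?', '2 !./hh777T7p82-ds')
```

[' !./hh777T7p82-']

The `?` after the quantifier makes it lazy — it takes as little as possible before letting the rest of the pattern try.
No capturing groups, so `findall` returns the 1 full match string.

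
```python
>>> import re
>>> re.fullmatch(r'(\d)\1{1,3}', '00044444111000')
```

None

The backreference `\1` re-matches whatever the first group consumed, character for character.
For `fullmatch`, every character of the input must be accounted for by the pattern.
Here there's no way to consume every character, so the call returns None.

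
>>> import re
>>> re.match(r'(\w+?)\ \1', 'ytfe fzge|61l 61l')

The backreference `\1` re-matches whatever the first group consumed, character for character.
`re.match` only tries the pattern at the start of the string.
Here the string doesn't start with a match, so the call returns None.

None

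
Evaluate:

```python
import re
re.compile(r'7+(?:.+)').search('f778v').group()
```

The pattern matches one or more of a literal '7'; then one or more of any character (non-capturing group).
`re.search` tries every starting position until one works.
The match spans [1:5] → '778v'.

'778v'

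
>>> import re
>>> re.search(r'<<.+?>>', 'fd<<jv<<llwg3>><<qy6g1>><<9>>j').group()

'<<jv<<llwg3>>'

The match spans [2:15] → '<<jv<<llwg3>>'.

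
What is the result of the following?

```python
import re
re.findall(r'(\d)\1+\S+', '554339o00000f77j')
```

['5']

The backreference `\1` re-matches whatever the first group consumed, character for character.
One capturing group, so `findall` returns just the captured substring from the one match — 1 in all.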